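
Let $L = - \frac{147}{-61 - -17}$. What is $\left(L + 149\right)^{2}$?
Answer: $\frac{44930209}{1936} \approx 23208.0$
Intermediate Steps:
$L = \frac{147}{44}$ ($L = - \frac{147}{-61 + 17} = - \frac{147}{-44} = \left(-147\right) \left(- \frac{1}{44}\right) = \frac{147}{44} \approx 3.3409$)
$\left(L + 149\right)^{2} = \left(\frac{147}{44} + 149\right)^{2} = \left(\frac{6703}{44}\right)^{2} = \frac{44930209}{1936}$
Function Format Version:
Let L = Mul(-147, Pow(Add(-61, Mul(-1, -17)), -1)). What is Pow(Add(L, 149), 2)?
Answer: Rational(44930209, 1936) ≈ 23208.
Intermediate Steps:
L = Rational(147, 44) (L = Mul(-147, Pow(Add(-61, 17), -1)) = Mul(-147, Pow(-44, -1)) = Mul(-147, Rational(-1, 44)) = Rational(147, 44) ≈ 3.3409)
Pow(Add(L, 149), 2) = Pow(Add(Rational(147, 44), 149), 2) = Pow(Rational(6703, 44), 2) = Rational(44930209, 1936)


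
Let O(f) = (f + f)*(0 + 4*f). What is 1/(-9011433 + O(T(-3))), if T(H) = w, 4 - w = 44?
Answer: -1/8998633 ≈ -1.1113e-7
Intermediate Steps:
w = -40 (w = 4 - 1*44 = 4 - 44 = -40)
T(H) = -40
O(f) = 8*f² (O(f) = (2*f)*(4*f) = 8*f²)
1/(-9011433 + O(T(-3))) = 1/(-9011433 + 8*(-40)²) = 1/(-9011433 + 8*1600) = 1/(-9011433 + 12800) = 1/(-8998633) = -1/8998633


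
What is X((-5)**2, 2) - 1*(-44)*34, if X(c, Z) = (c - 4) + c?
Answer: 1542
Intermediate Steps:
X(c, Z) = -4 + 2*c (X(c, Z) = (-4 + c) + c = -4 + 2*c)
X((-5)**2, 2) - 1*(-44)*34 = (-4 + 2*(-5)**2) - 1*(-44)*34 = (-4 + 2*25) + 44*34 = (-4 + 50) + 1496 = 46 + 1496 = 1542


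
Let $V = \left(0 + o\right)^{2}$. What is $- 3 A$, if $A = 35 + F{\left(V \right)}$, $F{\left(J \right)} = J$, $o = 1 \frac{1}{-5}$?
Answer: $- \frac{2628}{25} \approx -105.12$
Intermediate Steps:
$o = - \frac{1}{5}$ ($o = 1 \left(- \frac{1}{5}\right) = - \frac{1}{5} \approx -0.2$)
$V = \frac{1}{25}$ ($V = \left(0 - \frac{1}{5}\right)^{2} = \left(- \frac{1}{5}\right)^{2} = \frac{1}{25} \approx 0.04$)
$A = \frac{876}{25}$ ($A = 35 + \frac{1}{25} = \frac{876}{25} \approx 35.04$)
$- 3 A = \left(-3\right) \frac{876}{25} = - \frac{2628}{25}$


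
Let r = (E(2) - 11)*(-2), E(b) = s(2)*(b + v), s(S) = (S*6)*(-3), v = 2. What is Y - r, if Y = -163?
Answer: -473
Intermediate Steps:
s(S) = -18*S (s(S) = (6*S)*(-3) = -18*S)
E(b) = -72 - 36*b (E(b) = (-18*2)*(b + 2) = -36*(2 + b) = -72 - 36*b)
r = 310 (r = ((-72 - 36*2) - 11)*(-2) = ((-72 - 72) - 11)*(-2) = (-144 - 11)*(-2) = -155*(-2) = 310)
Y - r = -163 - 1*310 = -163 - 310 = -473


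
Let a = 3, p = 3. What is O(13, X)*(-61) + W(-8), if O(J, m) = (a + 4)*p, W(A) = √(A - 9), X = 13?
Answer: -1281 + I*√17 ≈ -1281.0 + 4.1231*I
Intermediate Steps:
W(A) = √(-9 + A)
O(J, m) = 21 (O(J, m) = (3 + 4)*3 = 7*3 = 21)
O(13, X)*(-61) + W(-8) = 21*(-61) + √(-9 - 8) = -1281 + √(-17) = -1281 + I*√17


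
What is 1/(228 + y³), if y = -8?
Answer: -1/284 ≈ -0.0035211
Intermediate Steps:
1/(228 + y³) = 1/(228 + (-8)³) = 1/(228 - 512) = 1/(-284) = -1/284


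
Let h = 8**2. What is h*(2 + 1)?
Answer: 192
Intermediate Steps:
h = 64
h*(2 + 1) = 64*(2 + 1) = 64*3 = 192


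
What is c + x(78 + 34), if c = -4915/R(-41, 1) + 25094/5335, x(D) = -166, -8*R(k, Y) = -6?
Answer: -107467648/16005 ≈ -6714.6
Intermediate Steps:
R(k, Y) = ¾ (R(k, Y) = -⅛*(-6) = ¾)
c = -104810818/16005 (c = -4915/¾ + 25094/5335 = -4915*4/3 + 25094*(1/5335) = -19660/3 + 25094/5335 = -104810818/16005 ≈ -6548.6)
c + x(78 + 34) = -104810818/16005 - 166 = -107467648/16005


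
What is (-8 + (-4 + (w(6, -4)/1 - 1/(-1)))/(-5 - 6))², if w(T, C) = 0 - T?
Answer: 6241/121 ≈ 51.578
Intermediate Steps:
w(T, C) = -T
(-8 + (-4 + (w(6, -4)/1 - 1/(-1)))/(-5 - 6))² = (-8 + (-4 + (-1*6/1 - 1/(-1)))/(-5 - 6))² = (-8 + (-4 + (-6*1 - 1*(-1)))/(-11))² = (-8 + (-4 + (-6 + 1))*(-1/11))² = (-8 + (-4 - 5)*(-1/11))² = (-8 - 9*(-1/11))² = (-8 + 9/11)² = (-79/11)² = 6241/121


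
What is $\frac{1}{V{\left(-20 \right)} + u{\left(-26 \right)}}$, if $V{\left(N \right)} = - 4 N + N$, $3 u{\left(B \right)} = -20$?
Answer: $\frac{3}{160} \approx 0.01875$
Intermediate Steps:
$u{\left(B \right)} = - \frac{20}{3}$ ($u{\left(B \right)} = \frac{1}{3} \left(-20\right) = - \frac{20}{3}$)
$V{\left(N \right)} = - 3 N$
$\frac{1}{V{\left(-20 \right)} + u{\left(-26 \right)}} = \frac{1}{\left(-3\right) \left(-20\right) - \frac{20}{3}} = \frac{1}{60 - \frac{20}{3}} = \frac{1}{\frac{160}{3}} = \frac{3}{160}$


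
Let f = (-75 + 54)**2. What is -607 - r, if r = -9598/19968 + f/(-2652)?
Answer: -102915089/169728 ≈ -606.35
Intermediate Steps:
f = 441 (f = (-21)**2 = 441)
r = -109807/169728 (r = -9598/19968 + 441/(-2652) = -9598*1/19968 + 441*(-1/2652) = -4799/9984 - 147/884 = -109807/169728 ≈ -0.64696)
-607 - r = -607 - 1*(-109807/169728) = -607 + 109807/169728 = -102915089/169728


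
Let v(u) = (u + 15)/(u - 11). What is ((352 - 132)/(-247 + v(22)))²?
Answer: 14641/17956 ≈ 0.81538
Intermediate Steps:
v(u) = (15 + u)/(-11 + u)
((352 - 132)/(-247 + v(22)))² = ((352 - 132)/(-247 + (15 + 22)/(-11 + 22)))² = (220/(-247 + 37/11))² = (220/(-2680/11))² = (220*(-11/2680))² = (-121/134)² = 14641/17956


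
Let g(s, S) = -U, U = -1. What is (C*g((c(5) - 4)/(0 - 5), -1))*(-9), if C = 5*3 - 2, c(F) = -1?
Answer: -117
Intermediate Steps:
C = 13 (C = 15 - 2 = 13)
g(s, S) = 1 (g(s, S) = -1*(-1) = 1)
(C*g((c(5) - 4)/(0 - 5), -1))*(-9) = (13*1)*(-9) = 13*(-9) = -117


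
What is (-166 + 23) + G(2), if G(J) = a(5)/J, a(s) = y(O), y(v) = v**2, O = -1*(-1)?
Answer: -285/2 ≈ -142.50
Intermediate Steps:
O = 1
a(s) = 1 (a(s) = 1**2 = 1)
G(J) = 1/J
(-166 + 23) + G(2) = (-166 + 23) + 1/2 = -143 + 1/2 = -285/2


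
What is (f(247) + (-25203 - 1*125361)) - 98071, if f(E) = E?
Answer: -248388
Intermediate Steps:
(f(247) + (-25203 - 1*125361)) - 98071 = (247 + (-25203 - 1*125361)) - 98071 = (247 + (-25203 - 125361)) - 98071 = (247 - 150564) - 98071 = -150317 - 98071 = -248388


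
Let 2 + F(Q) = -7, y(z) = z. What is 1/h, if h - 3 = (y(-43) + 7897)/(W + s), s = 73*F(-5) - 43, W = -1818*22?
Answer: 20348/57117 ≈ 0.35625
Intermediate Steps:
W = -39996
F(Q) = -9 (F(Q) = -2 - 7 = -9)
s = -700 (s = 73*(-9) - 43 = -657 - 43 = -700)
h = 57117/20348 (h = 3 + (-43 + 7897)/(-39996 - 700) = 3 + 7854/(-40696) = 3 + 7854*(-1/40696) = 3 - 3927/20348 = 57117/20348 ≈ 2.8070)
1/h = 1/(57117/20348) = 20348/57117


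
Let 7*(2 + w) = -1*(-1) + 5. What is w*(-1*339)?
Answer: 2712/7 ≈ 387.43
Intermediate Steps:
w = -8/7 (w = -2 + (-1*(-1) + 5)/7 = -2 + (1 + 5)/7 = -2 + (⅐)*6 = -2 + 6/7 = -8/7 ≈ -1.1429)
w*(-1*339) = -(-8)*339/7 = -8/7*(-339) = 2712/7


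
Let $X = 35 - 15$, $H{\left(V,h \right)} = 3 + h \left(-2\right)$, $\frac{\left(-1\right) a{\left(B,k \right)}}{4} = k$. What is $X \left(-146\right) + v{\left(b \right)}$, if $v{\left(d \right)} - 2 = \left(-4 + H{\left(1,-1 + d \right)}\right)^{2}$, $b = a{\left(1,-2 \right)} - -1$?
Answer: $-2629$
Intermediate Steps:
$a{\left(B,k \right)} = - 4 k$
$H{\left(V,h \right)} = 3 - 2 h$
$b = 9$ ($b = \left(-4\right) \left(-2\right) - -1 = 8 + 1 = 9$)
$v{\left(d \right)} = 2 + \left(1 - 2 d\right)^{2}$ ($v{\left(d \right)} = 2 + \left(-4 - \left(-3 + 2 \left(-1 + d\right)\right)\right)^{2} = 2 + \left(-4 + \left(3 - \left(-2 + 2 d\right)\right)\right)^{2} = 2 + \left(-4 - \left(-5 + 2 d\right)\right)^{2} = 2 + \left(1 - 2 d\right)^{2}$)
$X = 20$ ($X = 35 - 15 = 20$)
$X \left(-146\right) + v{\left(b \right)} = 20 \left(-146\right) + \left(2 + \left(-1 + 2 \cdot 9\right)^{2}\right) = -2920 + \left(2 + \left(-1 + 18\right)^{2}\right) = -2920 + \left(2 + 17^{2}\right) = -2920 + \left(2 + 289\right) = -2920 + 291 = -2629$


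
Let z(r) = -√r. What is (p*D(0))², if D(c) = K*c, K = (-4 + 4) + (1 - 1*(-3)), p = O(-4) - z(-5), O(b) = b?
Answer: 0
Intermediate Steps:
p = -4 + I*√5 (p = -4 - (-1)*√(-5) = -4 - (-1)*I*√5 = -4 + I*√5 ≈ -4.0 + 2.2361*I)
K = 4 (K = 0 + (1 + 3) = 0 + 4 = 4)
D(c) = 4*c
(p*D(0))² = ((-4 + I*√5)*(4*0))² = ((-4 + I*√5)*0)² = 0² = 0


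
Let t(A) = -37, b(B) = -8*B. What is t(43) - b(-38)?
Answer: -341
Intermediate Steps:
t(43) - b(-38) = -37 - (-8)*(-38) = -37 - 1*304 = -37 - 304 = -341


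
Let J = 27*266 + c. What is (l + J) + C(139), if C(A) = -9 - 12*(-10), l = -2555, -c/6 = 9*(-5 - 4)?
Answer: 5224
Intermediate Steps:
c = 486 (c = -54*(-5 - 4) = -54*(-9) = -6*(-81) = 486)
J = 7668 (J = 27*266 + 486 = 7182 + 486 = 7668)
C(A) = 111 (C(A) = -9 + 120 = 111)
(l + J) + C(139) = (-2555 + 7668) + 111 = 5113 + 111 = 5224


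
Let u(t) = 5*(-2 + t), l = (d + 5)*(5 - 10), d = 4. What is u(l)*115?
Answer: -27025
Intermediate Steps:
l = -45 (l = (4 + 5)*(5 - 10) = 9*(-5) = -45)
u(t) = -10 + 5*t
u(l)*115 = (-10 + 5*(-45))*115 = (-10 - 225)*115 = -235*115 = -27025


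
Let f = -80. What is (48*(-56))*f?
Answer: 215040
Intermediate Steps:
(48*(-56))*f = (48*(-56))*(-80) = -2688*(-80) = 215040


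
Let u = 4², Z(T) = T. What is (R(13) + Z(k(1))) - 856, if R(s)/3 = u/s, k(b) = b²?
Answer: -11067/13 ≈ -851.31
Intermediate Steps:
u = 16
R(s) = 48/s (R(s) = 3*(16/s) = 48/s)
(R(13) + Z(k(1))) - 856 = (48/13 + 1²) - 856 = (48*(1/13) + 1) - 856 = (48/13 + 1) - 856 = 61/13 - 856 = -11067/13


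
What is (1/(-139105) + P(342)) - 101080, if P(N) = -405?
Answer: -14117070926/139105 ≈ -1.0149e+5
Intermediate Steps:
(1/(-139105) + P(342)) - 101080 = (1/(-139105) - 405) - 101080 = (-1/139105 - 405) - 101080 = -56337526/139105 - 101080 = -14117070926/139105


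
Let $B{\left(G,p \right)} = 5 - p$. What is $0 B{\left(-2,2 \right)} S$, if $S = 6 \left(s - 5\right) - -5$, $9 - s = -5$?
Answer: $0$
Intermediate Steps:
$s = 14$ ($s = 9 - -5 = 9 + 5 = 14$)
$S = 59$ ($S = 6 \left(14 - 5\right) - -5 = 6 \cdot 9 + 5 = 54 + 5 = 59$)
$0 B{\left(-2,2 \right)} S = 0 \left(5 - 2\right) 59 = 0 \cdot 3 \cdot 59 = 0 \cdot 59 = 0$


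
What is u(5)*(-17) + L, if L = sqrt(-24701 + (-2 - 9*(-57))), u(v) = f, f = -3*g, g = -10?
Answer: -510 + I*sqrt(24190) ≈ -510.0 + 155.53*I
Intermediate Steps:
f = 30 (f = -3*(-10) = 30)
u(v) = 30
L = I*sqrt(24190) (L = sqrt(-24701 + (-2 + 513)) = sqrt(-24701 + 511) = sqrt(-24190) = I*sqrt(24190) ≈ 155.53*I)
u(5)*(-17) + L = 30*(-17) + I*sqrt(24190) = -510 + I*sqrt(24190)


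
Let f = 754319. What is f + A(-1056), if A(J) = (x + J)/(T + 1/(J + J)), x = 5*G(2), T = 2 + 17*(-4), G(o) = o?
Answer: 105148997519/139393 ≈ 7.5434e+5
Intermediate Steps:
T = -66 (T = 2 - 68 = -66)
x = 10 (x = 5*2 = 10)
A(J) = (10 + J)/(-66 + 1/(2*J)) (A(J) = (10 + J)/(-66 + 1/(J + J)) = (10 + J)/(-66 + 1/(2*J)))
f + A(-1056) = 754319 + 2*(-1056)*(10 - 1056)/(1 - 132*(-1056)) = 754319 + 2*(-1056)*(-1046)/(1 + 139392) = 754319 + 2*(-1056)*(-1046)/139393 = 754319 + 2*(-1056)*(1/139393)*(-1046) = 754319 + 2209152/139393 = 105148997519/139393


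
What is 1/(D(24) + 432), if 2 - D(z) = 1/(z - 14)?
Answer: 10/4339 ≈ 0.0023047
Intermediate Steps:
D(z) = 2 - 1/(-14 + z) (D(z) = 2 - 1/(z - 14) = 2 - 1/(-14 + z))
1/(D(24) + 432) = 1/((-29 + 2*24)/(-14 + 24) + 432) = 1/((-29 + 48)/10 + 432) = 1/((⅒)*19 + 432) = 1/(19/10 + 432) = 1/(4339/10) = 10/4339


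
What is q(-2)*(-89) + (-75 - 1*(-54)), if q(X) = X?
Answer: 157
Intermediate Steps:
q(-2)*(-89) + (-75 - 1*(-54)) = -2*(-89) + (-75 - 1*(-54)) = 178 + (-75 + 54) = 178 - 21 = 157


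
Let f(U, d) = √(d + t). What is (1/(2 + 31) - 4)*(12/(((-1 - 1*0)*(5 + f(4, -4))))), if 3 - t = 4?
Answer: 262/33 - 262*I*√5/165 ≈ 7.9394 - 3.5506*I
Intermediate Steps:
t = -1 (t = 3 - 1*4 = 3 - 4 = -1)
f(U, d) = √(-1 + d) (f(U, d) = √(d - 1) = √(-1 + d))
(1/(2 + 31) - 4)*(12/(((-1 - 1*0)*(5 + f(4, -4))))) = (1/(2 + 31) - 4)*(12/(((-1 - 1*0)*(5 + √(-1 - 4))))) = (1/33 - 4)*(12/(((-1 + 0)*(5 + √(-5))))) = (1/33 - 4)*(12/((-(5 + I*√5)))) = -524/(11*(-5 - I*√5))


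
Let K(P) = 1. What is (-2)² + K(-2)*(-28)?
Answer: -24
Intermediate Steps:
(-2)² + K(-2)*(-28) = (-2)² + 1*(-28) = 4 - 28 = -24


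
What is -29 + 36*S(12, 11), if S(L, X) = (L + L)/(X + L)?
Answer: 197/23 ≈ 8.5652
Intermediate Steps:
S(L, X) = 2*L/(L + X) (S(L, X) = (2*L)/(L + X) = 2*L/(L + X))
-29 + 36*S(12, 11) = -29 + 36*(2*12/(12 + 11)) = -29 + 36*(2*12/23) = -29 + 36*(2*12*(1/23)) = -29 + 36*(24/23) = -29 + 864/23 = 197/23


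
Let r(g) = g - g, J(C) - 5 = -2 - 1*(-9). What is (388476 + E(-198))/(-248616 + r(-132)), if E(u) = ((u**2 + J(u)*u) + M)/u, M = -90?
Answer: -4271195/2734776 ≈ -1.5618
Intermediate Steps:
J(C) = 12 (J(C) = 5 + (-2 - 1*(-9)) = 5 + (-2 + 9) = 5 + 7 = 12)
E(u) = (-90 + u**2 + 12*u)/u (E(u) = ((u**2 + 12*u) - 90)/u = (-90 + u**2 + 12*u)/u)
r(g) = 0
(388476 + E(-198))/(-248616 + r(-132)) = (388476 + (12 - 198 - 90/(-198)))/(-248616 + 0) = (388476 + (12 - 198 - 90*(-1/198)))/(-248616) = (388476 + (12 - 198 + 5/11))*(-1/248616) = (388476 - 2041/11)*(-1/248616) = (4271195/11)*(-1/248616) = -4271195/2734776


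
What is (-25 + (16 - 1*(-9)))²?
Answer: 0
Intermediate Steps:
(-25 + (16 - 1*(-9)))² = (-25 + (16 + 9))² = (-25 + 25)² = 0² = 0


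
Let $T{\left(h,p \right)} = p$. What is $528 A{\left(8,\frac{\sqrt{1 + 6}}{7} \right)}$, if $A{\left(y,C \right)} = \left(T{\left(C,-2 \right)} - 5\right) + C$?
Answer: $-3696 + \frac{528 \sqrt{7}}{7} \approx -3496.4$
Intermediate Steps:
$A{\left(y,C \right)} = -7 + C$ ($A{\left(y,C \right)} = \left(-2 - 5\right) + C = -7 + C$)
$528 A{\left(8,\frac{\sqrt{1 + 6}}{7} \right)} = 528 \left(-7 + \frac{\sqrt{1 + 6}}{7}\right) = 528 \left(-7 + \sqrt{7} \cdot \frac{1}{7}\right) = 528 \left(-7 + \frac{\sqrt{7}}{7}\right) = -3696 + \frac{528 \sqrt{7}}{7}$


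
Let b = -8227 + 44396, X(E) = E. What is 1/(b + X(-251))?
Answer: 1/35918 ≈ 2.7841e-5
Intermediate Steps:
b = 36169
1/(b + X(-251)) = 1/(36169 - 251) = 1/35918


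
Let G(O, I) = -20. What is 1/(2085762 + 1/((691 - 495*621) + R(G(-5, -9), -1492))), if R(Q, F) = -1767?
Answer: 308471/643397089901 ≈ 4.7944e-7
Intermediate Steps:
1/(2085762 + 1/((691 - 495*621) + R(G(-5, -9), -1492))) = 1/(2085762 + 1/((691 - 495*621) - 1767)) = 1/(2085762 + 1/((691 - 307395) - 1767)) = 1/(2085762 + 1/(-306704 - 1767)) = 1/(2085762 + 1/(-308471)) = 1/(2085762 - 1/308471) = 1/(643397089901/308471) = 308471/643397089901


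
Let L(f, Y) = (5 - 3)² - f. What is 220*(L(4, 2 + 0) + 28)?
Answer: 6160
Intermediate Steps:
L(f, Y) = 4 - f (L(f, Y) = 2² - f = 4 - f)
220*(L(4, 2 + 0) + 28) = 220*((4 - 1*4) + 28) = 220*((4 - 4) + 28) = 220*(0 + 28) = 220*28 = 6160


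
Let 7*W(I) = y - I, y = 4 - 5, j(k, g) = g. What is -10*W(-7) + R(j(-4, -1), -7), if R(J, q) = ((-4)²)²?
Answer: 1732/7 ≈ 247.43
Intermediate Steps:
y = -1
R(J, q) = 256 (R(J, q) = 16² = 256)
W(I) = -⅐ - I/7 (W(I) = (-1 - I)/7 = -⅐ - I/7)
-10*W(-7) + R(j(-4, -1), -7) = -10*(-⅐ - ⅐*(-7)) + 256 = -10*(-⅐ + 1) + 256 = -10*6/7 + 256 = -60/7 + 256 = 1732/7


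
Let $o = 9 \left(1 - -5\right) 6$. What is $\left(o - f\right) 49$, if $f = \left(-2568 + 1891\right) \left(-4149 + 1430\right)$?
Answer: $-90181511$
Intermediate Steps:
$o = 324$ ($o = 9 \left(1 + 5\right) 6 = 9 \cdot 6 \cdot 6 = 54 \cdot 6 = 324$)
$f = 1840763$ ($f = \left(-677\right) \left(-2719\right) = 1840763$)
$\left(o - f\right) 49 = \left(324 - 1840763\right) 49 = \left(-1840439\right) 49 = -90181511$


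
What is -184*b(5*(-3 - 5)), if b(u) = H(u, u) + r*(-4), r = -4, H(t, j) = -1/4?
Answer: -2898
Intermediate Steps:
H(t, j) = -¼ (H(t, j) = -1*¼ = -¼)
b(u) = 63/4 (b(u) = -¼ - 4*(-4) = -¼ + 16 = 63/4)
-184*b(5*(-3 - 5)) = -184*63/4 = -2898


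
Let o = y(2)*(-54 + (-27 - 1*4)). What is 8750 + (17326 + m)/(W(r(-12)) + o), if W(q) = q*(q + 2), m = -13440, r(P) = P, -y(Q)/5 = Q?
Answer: 4245693/485 ≈ 8754.0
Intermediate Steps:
y(Q) = -5*Q
W(q) = q*(2 + q)
o = 850 (o = (-5*2)*(-54 + (-27 - 1*4)) = -10*(-54 + (-27 - 4)) = -10*(-54 - 31) = -10*(-85) = 850)
8750 + (17326 + m)/(W(r(-12)) + o) = 8750 + (17326 - 13440)/(-12*(2 - 12) + 850) = 8750 + 3886/(-12*(-10) + 850) = 8750 + 3886/(120 + 850) = 8750 + 3886/970 = 8750 + 3886*(1/970) = 8750 + 1943/485 = 4245693/485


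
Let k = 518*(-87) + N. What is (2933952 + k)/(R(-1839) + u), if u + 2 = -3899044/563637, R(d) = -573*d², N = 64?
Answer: -1628319111150/1092238742252239 ≈ -0.0014908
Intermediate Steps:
k = -45002 (k = 518*(-87) + 64 = -45066 + 64 = -45002)
u = -5026318/563637 (u = -2 - 3899044/563637 = -5026318/563637 ≈ -8.9176)
(2933952 + k)/(R(-1839) + u) = (2933952 - 45002)/(-573*(-1839)² - 5026318/563637) = 2888950/(-573*3381921 - 5026318/563637) = 2888950/(-1937840733 - 5026318/563637) = 2888950/(-1092238742252239/563637) = 2888950*(-563637/1092238742252239) = -1628319111150/1092238742252239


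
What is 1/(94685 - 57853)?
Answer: 1/36832 ≈ 2.7150e-5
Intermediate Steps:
1/(94685 - 57853) = 1/36832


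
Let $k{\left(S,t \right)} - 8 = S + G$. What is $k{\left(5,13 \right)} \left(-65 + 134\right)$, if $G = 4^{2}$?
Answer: $2001$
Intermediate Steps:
$G = 16$
$k{\left(S,t \right)} = 24 + S$ ($k{\left(S,t \right)} = 8 + \left(S + 16\right) = 8 + \left(16 + S\right) = 24 + S$)
$k{\left(5,13 \right)} \left(-65 + 134\right) = \left(24 + 5\right) \left(-65 + 134\right) = 29 \cdot 69 = 2001$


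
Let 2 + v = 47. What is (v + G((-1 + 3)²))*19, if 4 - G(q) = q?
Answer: 855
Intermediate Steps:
v = 45 (v = -2 + 47 = 45)
G(q) = 4 - q
(v + G((-1 + 3)²))*19 = (45 + (4 - (-1 + 3)²))*19 = (45 + (4 - 1*2²))*19 = (45 + (4 - 1*4))*19 = (45 + (4 - 4))*19 = (45 + 0)*19 = 45*19 = 855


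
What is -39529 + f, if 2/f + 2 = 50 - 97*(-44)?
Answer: -85303581/2158 ≈ -39529.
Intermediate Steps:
f = 1/2158 (f = 2/(-2 + (50 - 97*(-44))) = 2/(-2 + (50 + 4268)) = 2/(-2 + 4318) = 2/4316 = 2*(1/4316) = 1/2158 ≈ 0.00046339)
-39529 + f = -39529 + 1/2158 = -85303581/2158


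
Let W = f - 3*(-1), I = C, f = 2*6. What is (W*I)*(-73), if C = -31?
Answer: 33945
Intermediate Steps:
f = 12
I = -31
W = 15 (W = 12 - 3*(-1) = 12 + 3 = 15)
(W*I)*(-73) = (15*(-31))*(-73) = -465*(-73) = 33945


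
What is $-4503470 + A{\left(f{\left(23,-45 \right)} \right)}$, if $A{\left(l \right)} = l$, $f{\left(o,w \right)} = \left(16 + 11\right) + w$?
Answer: $-4503488$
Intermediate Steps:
$f{\left(o,w \right)} = 27 + w$
$-4503470 + A{\left(f{\left(23,-45 \right)} \right)} = -4503470 + \left(27 - 45\right) = -4503470 - 18 = -4503488$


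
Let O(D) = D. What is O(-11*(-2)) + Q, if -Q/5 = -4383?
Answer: 21937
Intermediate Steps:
Q = 21915 (Q = -5*(-4383) = 21915)
O(-11*(-2)) + Q = -11*(-2) + 21915 = 22 + 21915 = 21937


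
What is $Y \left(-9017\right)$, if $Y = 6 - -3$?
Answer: $-81153$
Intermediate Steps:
$Y = 9$ ($Y = 6 + 3 = 9$)
$Y \left(-9017\right) = 9 \left(-9017\right) = -81153$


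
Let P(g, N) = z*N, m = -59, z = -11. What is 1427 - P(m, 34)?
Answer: 1801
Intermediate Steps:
P(g, N) = -11*N
1427 - P(m, 34) = 1427 - (-11)*34 = 1427 - 1*(-374) = 1427 + 374 = 1801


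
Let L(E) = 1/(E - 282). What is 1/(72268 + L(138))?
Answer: 144/10406591 ≈ 1.3837e-5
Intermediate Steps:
L(E) = 1/(-282 + E)
1/(72268 + L(138)) = 1/(72268 + 1/(-282 + 138)) = 1/(72268 + 1/(-144)) = 1/(72268 - 1/144) = 1/(10406591/144) = 144/10406591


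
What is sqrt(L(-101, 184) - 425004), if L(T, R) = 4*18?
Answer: 2*I*sqrt(106233) ≈ 651.87*I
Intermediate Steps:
L(T, R) = 72
sqrt(L(-101, 184) - 425004) = sqrt(72 - 425004) = sqrt(-424932) = 2*I*sqrt(106233)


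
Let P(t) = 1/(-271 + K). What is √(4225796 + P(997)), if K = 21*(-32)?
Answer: √3757784866261/943 ≈ 2055.7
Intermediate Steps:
K = -672
P(t) = -1/943 (P(t) = 1/(-271 - 672) = 1/(-943) = -1/943)
√(4225796 + P(997)) = √(4225796 - 1/943) = √(3984925627/943) = √3757784866261/943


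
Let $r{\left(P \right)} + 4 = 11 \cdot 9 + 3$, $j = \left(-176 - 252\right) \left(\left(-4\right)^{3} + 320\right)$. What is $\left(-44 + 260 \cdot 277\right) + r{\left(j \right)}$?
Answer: $72074$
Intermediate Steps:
$j = -109568$ ($j = - 428 \left(-64 + 320\right) = \left(-428\right) 256 = -109568$)
$r{\left(P \right)} = 98$ ($r{\left(P \right)} = -4 + \left(11 \cdot 9 + 3\right) = -4 + \left(99 + 3\right) = -4 + 102 = 98$)
$\left(-44 + 260 \cdot 277\right) + r{\left(j \right)} = \left(-44 + 260 \cdot 277\right) + 98 = \left(-44 + 72020\right) + 98 = 71976 + 98 = 72074$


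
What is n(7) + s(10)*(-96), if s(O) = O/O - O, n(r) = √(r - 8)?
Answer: 864 + I ≈ 864.0 + 1.0*I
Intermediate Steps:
n(r) = √(-8 + r)
s(O) = 1 - O
n(7) + s(10)*(-96) = √(-8 + 7) + (1 - 1*10)*(-96) = √(-1) + (1 - 10)*(-96) = I - 9*(-96) = I + 864 = 864 + I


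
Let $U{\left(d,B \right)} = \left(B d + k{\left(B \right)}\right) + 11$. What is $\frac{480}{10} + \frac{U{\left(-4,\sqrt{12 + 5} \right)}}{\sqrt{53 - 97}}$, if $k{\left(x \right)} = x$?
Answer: $48 + \frac{i \sqrt{11} \left(-11 + 3 \sqrt{17}\right)}{22} \approx 48.0 + 0.20643 i$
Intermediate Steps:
$U{\left(d,B \right)} = 11 + B + B d$ ($U{\left(d,B \right)} = \left(B d + B\right) + 11 = \left(B + B d\right) + 11 = 11 + B + B d$)
$\frac{480}{10} + \frac{U{\left(-4,\sqrt{12 + 5} \right)}}{\sqrt{53 - 97}} = \frac{480}{10} + \frac{11 + \sqrt{12 + 5} + \sqrt{12 + 5} \left(-4\right)}{\sqrt{53 - 97}} = 480 \cdot \frac{1}{10} + \frac{11 + \sqrt{17} + \sqrt{17} \left(-4\right)}{\sqrt{-44}} = 48 + \frac{11 + \sqrt{17} - 4 \sqrt{17}}{2 i \sqrt{11}} = 48 + \left(11 - 3 \sqrt{17}\right) \left(- \frac{i \sqrt{11}}{22}\right) = 48 - \frac{i \sqrt{11} \left(11 - 3 \sqrt{17}\right)}{22}$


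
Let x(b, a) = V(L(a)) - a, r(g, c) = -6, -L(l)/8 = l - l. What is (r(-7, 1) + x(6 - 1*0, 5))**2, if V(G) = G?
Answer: 121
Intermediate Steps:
L(l) = 0 (L(l) = -8*(l - l) = -8*0 = 0)
x(b, a) = -a (x(b, a) = 0 - a = -a)
(r(-7, 1) + x(6 - 1*0, 5))**2 = (-6 - 1*5)**2 = (-6 - 5)**2 = (-11)**2 = 121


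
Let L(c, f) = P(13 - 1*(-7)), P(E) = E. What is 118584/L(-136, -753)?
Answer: 29646/5 ≈ 5929.2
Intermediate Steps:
L(c, f) = 20 (L(c, f) = 13 - 1*(-7) = 13 + 7 = 20)
118584/L(-136, -753) = 118584/20 = 118584*(1/20) = 29646/5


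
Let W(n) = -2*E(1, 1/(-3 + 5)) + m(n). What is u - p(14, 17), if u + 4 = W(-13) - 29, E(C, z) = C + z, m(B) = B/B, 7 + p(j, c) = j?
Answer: -42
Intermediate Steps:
p(j, c) = -7 + j
m(B) = 1
W(n) = -2 (W(n) = -2*(1 + 1/(-3 + 5)) + 1 = -2*(1 + 1/2) + 1 = -2*(1 + ½) + 1 = -2*3/2 + 1 = -3 + 1 = -2)
u = -35 (u = -4 + (-2 - 29) = -4 - 31 = -35)
u - p(14, 17) = -35 - (-7 + 14) = -35 - 1*7 = -35 - 7 = -42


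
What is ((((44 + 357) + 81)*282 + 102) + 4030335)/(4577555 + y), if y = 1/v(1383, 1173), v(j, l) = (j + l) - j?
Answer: 4887141453/5369472016 ≈ 0.91017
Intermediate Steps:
v(j, l) = l
y = 1/1173 ≈ 0.00085251
((((44 + 357) + 81)*282 + 102) + 4030335)/(4577555 + y) = ((((44 + 357) + 81)*282 + 102) + 4030335)/(4577555 + 1/1173) = (((401 + 81)*282 + 102) + 4030335)/(5369472016/1173) = ((482*282 + 102) + 4030335)*(1173/5369472016) = ((135924 + 102) + 4030335)*(1173/5369472016) = (136026 + 4030335)*(1173/5369472016) = 4166361*(1173/5369472016) = 4887141453/5369472016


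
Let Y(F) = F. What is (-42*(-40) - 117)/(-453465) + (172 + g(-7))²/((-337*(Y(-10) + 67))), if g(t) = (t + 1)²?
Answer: -2183192603/967845465 ≈ -2.2557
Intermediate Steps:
g(t) = (1 + t)²
(-42*(-40) - 117)/(-453465) + (172 + g(-7))²/((-337*(Y(-10) + 67))) = (-42*(-40) - 117)/(-453465) + (172 + (1 - 7)²)²/((-337*(-10 + 67))) = (1680 - 117)*(-1/453465) + (172 + (-6)²)²/((-337*57)) = 1563*(-1/453465) + (172 + 36)²/(-19209) = -521/151155 + 208²*(-1/19209) = -521/151155 + 43264*(-1/19209) = -521/151155 - 43264/19209 = -2183192603/967845465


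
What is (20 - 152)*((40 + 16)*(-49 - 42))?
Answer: 672672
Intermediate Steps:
(20 - 152)*((40 + 16)*(-49 - 42)) = -7392*(-91) = -132*(-5096) = 672672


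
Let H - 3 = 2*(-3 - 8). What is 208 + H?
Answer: 189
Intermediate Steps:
H = -19 (H = 3 + 2*(-3 - 8) = 3 + 2*(-11) = 3 - 22 = -19)
208 + H = 208 - 19 = 189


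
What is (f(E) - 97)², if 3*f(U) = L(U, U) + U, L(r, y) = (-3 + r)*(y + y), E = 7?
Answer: 5776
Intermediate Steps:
L(r, y) = 2*y*(-3 + r) (L(r, y) = (-3 + r)*(2*y) = 2*y*(-3 + r))
f(U) = U/3 + 2*U*(-3 + U)/3 (f(U) = (2*U*(-3 + U) + U)/3 = (U + 2*U*(-3 + U))/3 = U/3 + 2*U*(-3 + U)/3)
(f(E) - 97)² = ((⅓)*7*(-5 + 2*7) - 97)² = ((⅓)*7*(-5 + 14) - 97)² = ((⅓)*7*9 - 97)² = (21 - 97)² = (-76)² = 5776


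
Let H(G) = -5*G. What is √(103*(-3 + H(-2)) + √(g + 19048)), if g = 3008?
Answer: √(721 + 2*√5514) ≈ 29.487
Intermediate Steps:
√(103*(-3 + H(-2)) + √(g + 19048)) = √(103*(-3 - 5*(-2)) + √(3008 + 19048)) = √(103*(-3 + 10) + √22056) = √(103*7 + 2*√5514) = √(721 + 2*√5514)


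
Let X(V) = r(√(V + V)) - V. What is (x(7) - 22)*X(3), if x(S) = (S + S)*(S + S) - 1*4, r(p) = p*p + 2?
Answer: 850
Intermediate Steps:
r(p) = 2 + p² (r(p) = p² + 2 = 2 + p²)
X(V) = 2 + V (X(V) = (2 + (√(V + V))²) - V = (2 + (√(2*V))²) - V = (2 + (√2*√V)²) - V = (2 + 2*V) - V = 2 + V)
x(S) = -4 + 4*S² (x(S) = (2*S)*(2*S) - 4 = 4*S² - 4 = -4 + 4*S²)
(x(7) - 22)*X(3) = ((-4 + 4*7²) - 22)*(2 + 3) = ((-4 + 4*49) - 22)*5 = ((-4 + 196) - 22)*5 = (192 - 22)*5 = 170*5 = 850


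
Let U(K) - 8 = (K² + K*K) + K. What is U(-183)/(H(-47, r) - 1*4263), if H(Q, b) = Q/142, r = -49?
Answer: -9486026/605393 ≈ -15.669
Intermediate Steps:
H(Q, b) = Q/142 (H(Q, b) = Q*(1/142) = Q/142)
U(K) = 8 + K + 2*K² (U(K) = 8 + ((K² + K*K) + K) = 8 + ((K² + K²) + K) = 8 + (2*K² + K) = 8 + (K + 2*K²) = 8 + K + 2*K²)
U(-183)/(H(-47, r) - 1*4263) = (8 - 183 + 2*(-183)²)/((1/142)*(-47) - 1*4263) = (8 - 183 + 2*33489)/(-47/142 - 4263) = (8 - 183 + 66978)/(-605393/142) = 66803*(-142/605393) = -9486026/605393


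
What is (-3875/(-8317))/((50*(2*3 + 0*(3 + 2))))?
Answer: 155/99804 ≈ 0.0015530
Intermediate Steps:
(-3875/(-8317))/((50*(2*3 + 0*(3 + 2)))) = (-3875*(-1/8317))/((50*(6 + 0*5))) = 3875/(8317*((50*(6 + 0)))) = 3875/(8317*((50*6))) = (3875/8317)/300 = (3875/8317)*(1/300) = 155/99804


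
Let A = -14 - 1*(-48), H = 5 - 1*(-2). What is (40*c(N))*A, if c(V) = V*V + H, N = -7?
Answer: 76160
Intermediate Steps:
H = 7 (H = 5 + 2 = 7)
c(V) = 7 + V**2 (c(V) = V*V + 7 = V**2 + 7 = 7 + V**2)
A = 34 (A = -14 + 48 = 34)
(40*c(N))*A = (40*(7 + (-7)**2))*34 = (40*(7 + 49))*34 = (40*56)*34 = 2240*34 = 76160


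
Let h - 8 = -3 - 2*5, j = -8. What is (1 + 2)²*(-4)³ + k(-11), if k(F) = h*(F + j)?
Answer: -481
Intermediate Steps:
h = -5 (h = 8 + (-3 - 2*5) = 8 + (-3 - 10) = 8 - 13 = -5)
k(F) = 40 - 5*F (k(F) = -5*(F - 8) = -5*(-8 + F) = 40 - 5*F)
(1 + 2)²*(-4)³ + k(-11) = (1 + 2)²*(-4)³ + (40 - 5*(-11)) = 3²*(-64) + (40 + 55) = 9*(-64) + 95 = -576 + 95 = -481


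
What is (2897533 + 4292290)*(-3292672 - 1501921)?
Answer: -34472275027039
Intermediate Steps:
(2897533 + 4292290)*(-3292672 - 1501921) = 7189823*(-4794593) = -34472275027039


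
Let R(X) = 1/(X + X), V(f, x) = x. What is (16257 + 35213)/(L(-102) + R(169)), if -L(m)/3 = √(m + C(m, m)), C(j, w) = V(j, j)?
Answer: 3479372/41950397 + 7056166416*I*√51/41950397 ≈ 0.08294 + 1201.2*I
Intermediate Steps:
C(j, w) = j
L(m) = -3*√2*√m (L(m) = -3*√(m + m) = -3*√2*√m)
R(X) = 1/(2*X)
(16257 + 35213)/(L(-102) + R(169)) = (16257 + 35213)/(-3*√2*√(-102) + (½)/169) = 51470/(-3*√2*I*√102 + (½)*(1/169)) = 51470/(-6*I*√51 + 1/338) = 51470/(1/338 - 6*I*√51)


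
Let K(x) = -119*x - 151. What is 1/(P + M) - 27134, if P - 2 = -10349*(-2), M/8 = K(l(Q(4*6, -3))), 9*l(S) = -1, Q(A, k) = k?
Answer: -4785894911/176380 ≈ -27134.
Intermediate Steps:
l(S) = -⅑ (l(S) = (⅑)*(-1) = -⅑)
K(x) = -151 - 119*x
M = -9920/9 (M = 8*(-151 - 119*(-⅑)) = 8*(-151 + 119/9) = 8*(-1240/9) = -9920/9 ≈ -1102.2)
P = 20700 (P = 2 - 10349*(-2) = 2 + 20698 = 20700)
1/(P + M) - 27134 = 1/(20700 - 9920/9) - 27134 = 1/(176380/9) - 27134 = 9/176380 - 27134 = -4785894911/176380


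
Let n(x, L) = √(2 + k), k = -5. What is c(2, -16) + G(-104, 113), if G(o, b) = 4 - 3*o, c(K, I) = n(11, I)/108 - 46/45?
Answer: 14174/45 + I*√3/108 ≈ 314.98 + 0.016037*I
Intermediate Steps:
n(x, L) = I*√3 (n(x, L) = √(2 - 5) = √(-3) = I*√3)
c(K, I) = -46/45 + I*√3/108 (c(K, I) = (I*√3)/108 - 46/45 = (I*√3)*(1/108) - 46*1/45 = I*√3/108 - 46/45 = -46/45 + I*√3/108)
c(2, -16) + G(-104, 113) = (-46/45 + I*√3/108) + (4 - 3*(-104)) = (-46/45 + I*√3/108) + (4 + 312) = (-46/45 + I*√3/108) + 316 = 14174/45 + I*√3/108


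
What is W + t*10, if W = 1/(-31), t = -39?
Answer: -12091/31 ≈ -390.03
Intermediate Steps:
W = -1/31 ≈ -0.032258
W + t*10 = -1/31 - 39*10 = -1/31 - 390 = -12091/31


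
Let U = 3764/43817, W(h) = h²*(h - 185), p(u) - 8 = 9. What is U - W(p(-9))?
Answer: 2127406748/43817 ≈ 48552.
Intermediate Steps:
p(u) = 17 (p(u) = 8 + 9 = 17)
W(h) = h²*(-185 + h)
U = 3764/43817 (U = 3764*(1/43817) = 3764/43817 ≈ 0.085903)
U - W(p(-9)) = 3764/43817 - 17²*(-185 + 17) = 3764/43817 - 289*(-168) = 3764/43817 - 1*(-48552) = 3764/43817 + 48552 = 2127406748/43817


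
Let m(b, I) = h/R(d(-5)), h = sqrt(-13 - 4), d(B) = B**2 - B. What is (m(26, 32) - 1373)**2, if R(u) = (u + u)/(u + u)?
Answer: (1373 - I*sqrt(17))**2 ≈ 1.8851e+6 - 1.132e+4*I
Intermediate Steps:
R(u) = 1 (R(u) = (2*u)/((2*u)) = (2*u)*(1/(2*u)) = 1)
h = I*sqrt(17) (h = sqrt(-17) = I*sqrt(17) ≈ 4.1231*I)
m(b, I) = I*sqrt(17) (m(b, I) = (I*sqrt(17))/1 = (I*sqrt(17))*1 = I*sqrt(17))
(m(26, 32) - 1373)**2 = (I*sqrt(17) - 1373)**2 = (-1373 + I*sqrt(17))**2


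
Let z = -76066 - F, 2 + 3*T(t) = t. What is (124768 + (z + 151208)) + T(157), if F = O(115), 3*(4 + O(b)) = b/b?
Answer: 599896/3 ≈ 1.9997e+5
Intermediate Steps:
T(t) = -2/3 + t/3
O(b) = -11/3 (O(b) = -4 + (b/b)/3 = -4 + (1/3)*1 = -4 + 1/3 = -11/3)
F = -11/3 ≈ -3.6667
z = -228187/3 (z = -76066 - 1*(-11/3) = -76066 + 11/3 = -228187/3 ≈ -76062.)
(124768 + (z + 151208)) + T(157) = (124768 + (-228187/3 + 151208)) + (-2/3 + (1/3)*157) = (124768 + 225437/3) + (-2/3 + 157/3) = 599741/3 + 155/3 = 599896/3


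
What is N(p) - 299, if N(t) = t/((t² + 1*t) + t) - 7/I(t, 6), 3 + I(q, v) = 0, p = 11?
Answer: -11567/39 ≈ -296.59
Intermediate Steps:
I(q, v) = -3 (I(q, v) = -3 + 0 = -3)
N(t) = 7/3 + t/(t² + 2*t) (N(t) = t/((t² + 1*t) + t) - 7/(-3) = t/((t² + t) + t) - 7*(-⅓) = t/((t + t²) + t) + 7/3 = t/(t² + 2*t) + 7/3 = 7/3 + t/(t² + 2*t))
N(p) - 299 = (17 + 7*11)/(3*(2 + 11)) - 299 = (⅓)*(17 + 77)/13 - 299 = (⅓)*(1/13)*94 - 299 = 94/39 - 299 = -11567/39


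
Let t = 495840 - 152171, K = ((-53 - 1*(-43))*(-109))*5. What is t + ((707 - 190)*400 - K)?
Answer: 545019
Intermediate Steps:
K = 5450 (K = ((-53 + 43)*(-109))*5 = -10*(-109)*5 = 1090*5 = 5450)
t = 343669
t + ((707 - 190)*400 - K) = 343669 + ((707 - 190)*400 - 1*5450) = 343669 + (517*400 - 5450) = 343669 + (206800 - 5450) = 343669 + 201350 = 545019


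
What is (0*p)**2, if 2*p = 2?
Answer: 0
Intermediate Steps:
p = 1 (p = (1/2)*2 = 1)
(0*p)**2 = (0*1)**2 = 0**2 = 0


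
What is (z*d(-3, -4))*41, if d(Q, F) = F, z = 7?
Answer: -1148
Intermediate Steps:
(z*d(-3, -4))*41 = (7*(-4))*41 = -28*41 = -1148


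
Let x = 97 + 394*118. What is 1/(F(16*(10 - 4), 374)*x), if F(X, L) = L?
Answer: 1/17424286 ≈ 5.7391e-8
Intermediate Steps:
x = 46589 (x = 97 + 46492 = 46589)
1/(F(16*(10 - 4), 374)*x) = 1/(374*46589) = (1/374)*(1/46589) = 1/17424286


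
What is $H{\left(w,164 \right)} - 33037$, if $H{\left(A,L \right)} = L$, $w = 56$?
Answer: $-32873$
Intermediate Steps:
$H{\left(w,164 \right)} - 33037 = 164 - 33037 = -32873$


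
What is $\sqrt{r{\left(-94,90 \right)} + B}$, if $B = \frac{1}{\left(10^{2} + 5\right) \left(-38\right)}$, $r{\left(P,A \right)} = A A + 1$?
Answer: $\frac{\sqrt{128968726110}}{3990} \approx 90.006$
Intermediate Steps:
$r{\left(P,A \right)} = 1 + A^{2}$ ($r{\left(P,A \right)} = A^{2} + 1 = 1 + A^{2}$)
$B = - \frac{1}{3990}$ ($B = \frac{1}{\left(100 + 5\right) \left(-38\right)} = \frac{1}{105 \left(-38\right)} = \frac{1}{-3990} = - \frac{1}{3990} \approx -0.00025063$)
$\sqrt{r{\left(-94,90 \right)} + B} = \sqrt{\left(1 + 90^{2}\right) - \frac{1}{3990}} = \sqrt{\left(1 + 8100\right) - \frac{1}{3990}} = \sqrt{8101 - \frac{1}{3990}} = \sqrt{\frac{32322989}{3990}} = \frac{\sqrt{128968726110}}{3990}$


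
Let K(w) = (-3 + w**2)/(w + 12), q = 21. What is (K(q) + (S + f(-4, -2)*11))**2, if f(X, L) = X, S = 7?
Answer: 68121/121 ≈ 562.98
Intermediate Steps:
K(w) = (-3 + w**2)/(12 + w)
(K(q) + (S + f(-4, -2)*11))**2 = ((-3 + 21**2)/(12 + 21) + (7 - 4*11))**2 = ((-3 + 441)/33 + (7 - 44))**2 = ((1/33)*438 - 37)**2 = (146/11 - 37)**2 = (-261/11)**2 = 68121/121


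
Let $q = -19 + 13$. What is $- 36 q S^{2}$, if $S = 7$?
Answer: $10584$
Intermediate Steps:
$q = -6$
$- 36 q S^{2} = \left(-36\right) \left(-6\right) 7^{2} = 216 \cdot 49 = 10584$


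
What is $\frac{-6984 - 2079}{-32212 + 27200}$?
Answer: $\frac{9063}{5012} \approx 1.8083$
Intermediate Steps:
$\frac{-6984 - 2079}{-32212 + 27200} = - \frac{9063}{-5012} = \left(-9063\right) \left(- \frac{1}{5012}\right) = \frac{9063}{5012}$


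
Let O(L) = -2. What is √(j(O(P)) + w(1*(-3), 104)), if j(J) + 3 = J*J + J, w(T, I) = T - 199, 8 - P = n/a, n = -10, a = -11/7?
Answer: I*√203 ≈ 14.248*I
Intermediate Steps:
a = -11/7 (a = -11*⅐ = -11/7 ≈ -1.5714)
P = 18/11 (P = 8 - (-10)/(-11/7) = 8 - (-10)*(-7)/11 = 8 - 1*70/11 = 8 - 70/11 = 18/11 ≈ 1.6364)
w(T, I) = -199 + T
j(J) = -3 + J + J² (j(J) = -3 + (J*J + J) = -3 + (J² + J) = -3 + (J + J²) = -3 + J + J²)
√(j(O(P)) + w(1*(-3), 104)) = √((-3 - 2 + (-2)²) + (-199 + 1*(-3))) = √((-3 - 2 + 4) + (-199 - 3)) = √(-1 - 202) = √(-203) = I*√203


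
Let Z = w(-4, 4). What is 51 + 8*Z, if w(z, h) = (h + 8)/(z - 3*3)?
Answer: 567/13 ≈ 43.615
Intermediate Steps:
w(z, h) = (8 + h)/(-9 + z) (w(z, h) = (8 + h)/(z - 9) = (8 + h)/(-9 + z))
Z = -12/13 (Z = (8 + 4)/(-9 - 4) = 12/(-13) = -1/13*12 = -12/13 ≈ -0.92308)
51 + 8*Z = 51 + 8*(-12/13) = 51 - 96/13 = 567/13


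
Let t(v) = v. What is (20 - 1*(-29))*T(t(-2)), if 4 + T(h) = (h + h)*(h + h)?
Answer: 588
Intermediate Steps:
T(h) = -4 + 4*h**2 (T(h) = -4 + (h + h)*(h + h) = -4 + (2*h)*(2*h) = -4 + 4*h**2)
(20 - 1*(-29))*T(t(-2)) = (20 - 1*(-29))*(-4 + 4*(-2)**2) = (20 + 29)*(-4 + 4*4) = 49*(-4 + 16) = 49*12 = 588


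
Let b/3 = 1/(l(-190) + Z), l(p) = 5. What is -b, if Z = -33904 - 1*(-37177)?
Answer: -3/3278 ≈ -0.00091519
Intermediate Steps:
Z = 3273 (Z = -33904 + 37177 = 3273)
b = 3/3278 (b = 3/(5 + 3273) = 3/3278 ≈ 0.00091519)
-b = -1*3/3278 = -3/3278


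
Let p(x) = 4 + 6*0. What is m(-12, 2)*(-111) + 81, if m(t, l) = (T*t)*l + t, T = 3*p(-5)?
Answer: 33381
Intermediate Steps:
p(x) = 4 (p(x) = 4 + 0 = 4)
T = 12 (T = 3*4 = 12)
m(t, l) = t + 12*l*t (m(t, l) = (12*t)*l + t = 12*l*t + t = t + 12*l*t)
m(-12, 2)*(-111) + 81 = -12*(1 + 12*2)*(-111) + 81 = -12*(1 + 24)*(-111) + 81 = -12*25*(-111) + 81 = -300*(-111) + 81 = 33300 + 81 = 33381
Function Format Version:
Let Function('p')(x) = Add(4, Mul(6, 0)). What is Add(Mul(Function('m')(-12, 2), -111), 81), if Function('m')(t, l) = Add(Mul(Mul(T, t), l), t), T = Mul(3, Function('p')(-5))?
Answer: 33381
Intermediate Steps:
Function('p')(x) = 4 (Function('p')(x) = Add(4, 0) = 4)
T = 12 (T = Mul(3, 4) = 12)
Function('m')(t, l) = Add(t, Mul(12, l, t)) (Function('m')(t, l) = Add(Mul(Mul(12, t), l), t) = Add(Mul(12, l, t), t) = Add(t, Mul(12, l, t)))
Add(Mul(Function('m')(-12, 2), -111), 81) = Add(Mul(Mul(-12, Add(1, Mul(12, 2))), -111), 81) = Add(Mul(Mul(-12, Add(1, 24)), -111), 81) = Add(Mul(Mul(-12, 25), -111), 81) = Add(Mul(-300, -111), 81) = Add(33300, 81) = 33381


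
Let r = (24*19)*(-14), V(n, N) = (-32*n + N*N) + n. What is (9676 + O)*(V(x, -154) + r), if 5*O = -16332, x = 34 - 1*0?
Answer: 521677344/5 ≈ 1.0434e+8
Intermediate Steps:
x = 34 (x = 34 + 0 = 34)
O = -16332/5 (O = (⅕)*(-16332) = -16332/5 ≈ -3266.4)
V(n, N) = N² - 31*n (V(n, N) = (-32*n + N²) + n = (N² - 32*n) + n = N² - 31*n)
r = -6384 (r = 456*(-14) = -6384)
(9676 + O)*(V(x, -154) + r) = (9676 - 16332/5)*(((-154)² - 31*34) - 6384) = 32048*((23716 - 1054) - 6384)/5 = 32048*(22662 - 6384)/5 = (32048/5)*16278 = 521677344/5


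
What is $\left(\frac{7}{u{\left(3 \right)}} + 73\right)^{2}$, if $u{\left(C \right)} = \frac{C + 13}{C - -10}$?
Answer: $\frac{1585081}{256} \approx 6191.7$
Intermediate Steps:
$u{\left(C \right)} = \frac{13 + C}{10 + C}$ ($u{\left(C \right)} = \frac{13 + C}{C + 10} = \frac{13 + C}{10 + C}$)
$\left(\frac{7}{u{\left(3 \right)}} + 73\right)^{2} = \left(\frac{7}{\frac{1}{10 + 3} \left(13 + 3\right)} + 73\right)^{2} = \left(\frac{7}{\frac{1}{13} \cdot 16} + 73\right)^{2} = \left(\frac{7}{\frac{16}{13}} + 73\right)^{2} = \left(7 \cdot \frac{13}{16} + 73\right)^{2} = \left(\frac{91}{16} + 73\right)^{2} = \left(\frac{1259}{16}\right)^{2} = \frac{1585081}{256}$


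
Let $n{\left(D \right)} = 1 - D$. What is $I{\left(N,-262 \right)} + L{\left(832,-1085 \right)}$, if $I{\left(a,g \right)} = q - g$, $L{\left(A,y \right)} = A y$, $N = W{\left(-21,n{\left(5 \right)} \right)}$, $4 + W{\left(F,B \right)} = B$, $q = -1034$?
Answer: $-903492$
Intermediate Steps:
$W{\left(F,B \right)} = -4 + B$
$N = -8$ ($N = -4 + \left(1 - 5\right) = -4 - 4 = -8$)
$I{\left(a,g \right)} = -1034 - g$
$I{\left(N,-262 \right)} + L{\left(832,-1085 \right)} = \left(-1034 - -262\right) + 832 \left(-1085\right) = \left(-1034 + 262\right) - 902720 = -772 - 902720 = -903492$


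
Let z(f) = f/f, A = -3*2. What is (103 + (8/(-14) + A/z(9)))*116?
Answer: 78300/7 ≈ 11186.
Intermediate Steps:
A = -6
z(f) = 1
(103 + (8/(-14) + A/z(9)))*116 = (103 + (8/(-14) - 6/1))*116 = (103 + (8*(-1/14) - 6*1))*116 = (103 + (-4/7 - 6))*116 = (103 - 46/7)*116 = (675/7)*116 = 78300/7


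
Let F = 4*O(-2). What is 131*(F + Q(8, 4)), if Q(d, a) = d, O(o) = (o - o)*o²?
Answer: 1048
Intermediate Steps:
O(o) = 0 (O(o) = 0*o² = 0)
F = 0 (F = 4*0 = 0)
131*(F + Q(8, 4)) = 131*(0 + 8) = 131*8 = 1048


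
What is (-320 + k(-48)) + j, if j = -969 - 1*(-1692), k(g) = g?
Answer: 355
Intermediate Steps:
j = 723 (j = -969 + 1692 = 723)
(-320 + k(-48)) + j = (-320 - 48) + 723 = -368 + 723 = 355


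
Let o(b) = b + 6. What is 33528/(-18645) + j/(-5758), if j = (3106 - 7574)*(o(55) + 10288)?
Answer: 13059686226/1626635 ≈ 8028.6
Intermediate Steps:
o(b) = 6 + b
j = -46239332 (j = (3106 - 7574)*((6 + 55) + 10288) = -4468*(61 + 10288) = -4468*10349 = -46239332)
33528/(-18645) + j/(-5758) = 33528/(-18645) - 46239332/(-5758) = 33528*(-1/18645) - 46239332*(-1/5758) = -1016/565 + 23119666/2879 = 13059686226/1626635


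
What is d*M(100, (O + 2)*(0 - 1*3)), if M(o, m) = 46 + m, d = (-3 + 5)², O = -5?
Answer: 220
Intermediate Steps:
d = 4 (d = 2² = 4)
d*M(100, (O + 2)*(0 - 1*3)) = 4*(46 + (-5 + 2)*(0 - 1*3)) = 4*(46 - 3*(0 - 3)) = 4*(46 - 3*(-3)) = 4*(46 + 9) = 4*55 = 220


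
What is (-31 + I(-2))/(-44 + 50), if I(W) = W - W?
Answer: -31/6 ≈ -5.1667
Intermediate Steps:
I(W) = 0
(-31 + I(-2))/(-44 + 50) = (-31 + 0)/(-44 + 50) = -31/6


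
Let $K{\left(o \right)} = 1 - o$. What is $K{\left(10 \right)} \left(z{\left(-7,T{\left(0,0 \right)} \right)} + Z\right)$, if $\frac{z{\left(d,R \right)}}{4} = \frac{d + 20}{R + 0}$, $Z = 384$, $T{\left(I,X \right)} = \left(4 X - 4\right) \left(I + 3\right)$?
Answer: $-3417$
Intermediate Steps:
$T{\left(I,X \right)} = \left(-4 + 4 X\right) \left(3 + I\right)$
$z{\left(d,R \right)} = \frac{4 \left(20 + d\right)}{R}$ ($z{\left(d,R \right)} = 4 \frac{d + 20}{R + 0} = 4 \frac{20 + d}{R} = \frac{4 \left(20 + d\right)}{R}$)
$K{\left(10 \right)} \left(z{\left(-7,T{\left(0,0 \right)} \right)} + Z\right) = \left(1 - 10\right) \left(\frac{4 \left(20 - 7\right)}{-12 - 0 + 12 \cdot 0 + 4 \cdot 0 \cdot 0} + 384\right) = \left(1 - 10\right) \left(4 \frac{1}{-12 + 0 + 0 + 0} \cdot 13 + 384\right) = - 9 \left(4 \frac{1}{-12} \cdot 13 + 384\right) = - 9 \left(4 \left(- \frac{1}{12}\right) 13 + 384\right) = - 9 \left(- \frac{13}{3} + 384\right) = \left(-9\right) \frac{1139}{3} = -3417$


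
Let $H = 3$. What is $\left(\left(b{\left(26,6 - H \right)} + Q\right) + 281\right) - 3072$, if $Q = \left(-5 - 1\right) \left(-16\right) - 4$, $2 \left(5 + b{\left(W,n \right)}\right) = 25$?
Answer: $- \frac{5383}{2} \approx -2691.5$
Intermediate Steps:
$b{\left(W,n \right)} = \frac{15}{2}$ ($b{\left(W,n \right)} = -5 + \frac{1}{2} \cdot 25 = -5 + \frac{25}{2} = \frac{15}{2}$)
$Q = 92$ ($Q = \left(-6\right) \left(-16\right) - 4 = 96 - 4 = 92$)
$\left(\left(b{\left(26,6 - H \right)} + Q\right) + 281\right) - 3072 = \left(\left(\frac{15}{2} + 92\right) + 281\right) - 3072 = \left(\frac{199}{2} + 281\right) - 3072 = \frac{761}{2} - 3072 = - \frac{5383}{2}$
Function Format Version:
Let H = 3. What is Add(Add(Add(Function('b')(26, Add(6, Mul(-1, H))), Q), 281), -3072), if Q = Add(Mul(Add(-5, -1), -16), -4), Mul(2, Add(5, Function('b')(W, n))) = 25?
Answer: Rational(-5383, 2) ≈ -2691.5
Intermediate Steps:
Function('b')(W, n) = Rational(15, 2) (Function('b')(W, n) = Add(-5, Mul(Rational(1, 2), 25)) = Add(-5, Rational(25, 2)) = Rational(15, 2))
Q = 92 (Q = Add(Mul(-6, -16), -4) = Add(96, -4) = 92)
Add(Add(Add(Function('b')(26, Add(6, Mul(-1, H))), Q), 281), -3072) = Add(Add(Add(Rational(15, 2), 92), 281), -3072) = Add(Add(Rational(199, 2), 281), -3072) = Add(Rational(761, 2), -3072) = Rational(-5383, 2)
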